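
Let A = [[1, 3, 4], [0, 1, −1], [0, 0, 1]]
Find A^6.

[[1, 18, −21], [0, 1, −6], [0, 0, 1]]

A = I + N where N = [[0, 3, 4], [0, 0, −1], [0, 0, 0]] is strictly upper-triangular, so N^3 = 0.
(I + N)^6 = I + 6·N + 15·N^2 = [[1, 18, −21], [0, 1, −6], [0, 0, 1]].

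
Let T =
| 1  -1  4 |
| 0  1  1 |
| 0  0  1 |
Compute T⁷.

[[1, -7, 7], [0, 1, 7], [0, 0, 1]]

T = I + N where N = [[0, -1, 4], [0, 0, 1], [0, 0, 0]] is strictly upper-triangular, so N³ = 0.
(I + N)⁷ = I + 7·N + 21·N² = [[1, -7, 7], [0, 1, 7], [0, 0, 1]].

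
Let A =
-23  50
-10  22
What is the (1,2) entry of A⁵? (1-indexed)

2750

tr A = -1 and det A = -6, so the characteristic polynomial is λ² − (-1)λ + (-6) with roots 2 and -3.
Eigenvectors give P = [[2, 5], [1, 2]] with P⁻¹ = [[-2, 5], [1, -2]], and A = P·diag(2, -3)·P⁻¹.
Then A⁵ = P·diag(32, -243)·P⁻¹ = [[64, -1215], [32, -486]] · [[-2, 5], [1, -2]] = [[-1343, 2750], [-550, 1132]].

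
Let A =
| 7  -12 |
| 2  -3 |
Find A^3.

tr A = 4 and det A = 3, so the characteristic polynomial is λ² − (4)λ + (3) with roots 3 and 1.
Eigenvectors give P = [[3, -2], [1, -1]] with P⁻¹ = [[1, -2], [1, -3]], and A = P·diag(3, 1)·P⁻¹.
Then A^3 = P·diag(27, 1)·P⁻¹ = [[81, -2], [27, -1]] · [[1, -2], [1, -3]] = [[79, -156], [26, -51]].

[[79, -156], [26, -51]]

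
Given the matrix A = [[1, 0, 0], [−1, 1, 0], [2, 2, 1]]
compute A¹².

A = I + N where N = [[0, 0, 0], [−1, 0, 0], [2, 2, 0]] is strictly lower-triangular, so N³ = 0.
(I + N)¹² = I + 12·N + 66·N² = [[1, 0, 0], [−12, 1, 0], [−108, 24, 1]].

[[1, 0, 0], [−12, 1, 0], [−108, 24, 1]]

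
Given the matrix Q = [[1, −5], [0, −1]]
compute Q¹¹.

[[1, −5], [0, −1]]

Q² = I (check: tr Q = 0 and det Q = −1), so Q¹¹ = Q since 11 is odd.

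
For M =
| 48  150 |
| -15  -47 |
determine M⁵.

[[2718, 8250], [-825, -2507]]

tr M = 1 and det M = -6, so the characteristic polynomial is λ² − (1)λ + (-6) with roots 3 and -2.
Eigenvectors give P = [[10, -3], [-3, 1]] with P⁻¹ = [[1, 3], [3, 10]], and M = P·diag(3, -2)·P⁻¹.
Then M⁵ = P·diag(243, -32)·P⁻¹ = [[2430, 96], [-729, -32]] · [[1, 3], [3, 10]] = [[2718, 8250], [-825, -2507]].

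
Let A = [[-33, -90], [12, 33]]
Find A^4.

[[81, 0], [0, 81]]

tr A = 0 and det A = -9, so the characteristic polynomial is λ² − (0)λ + (-9) with roots 3 and -3.
Eigenvectors give P = [[-5, -3], [2, 1]] with P⁻¹ = [[1, 3], [-2, -5]], and A = P·diag(3, -3)·P⁻¹.
Then A^4 = P·diag(81, 81)·P⁻¹ = [[-405, -243], [162, 81]] · [[1, 3], [-2, -5]] = [[81, 0], [0, 81]].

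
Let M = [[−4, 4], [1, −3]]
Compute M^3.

M^2 = [[20, −28], [−7, 13]]
M^3 = [[−108, 164], [41, −67]]

[[−108, 164], [41, −67]]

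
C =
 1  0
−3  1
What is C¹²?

[[1, 0], [−36, 1]]

C = I + N where N = [[0, 0], [−3, 0]] is strictly lower-triangular, so N² = 0.
(I + N)¹² = I + 12·N = [[1, 0], [−36, 1]].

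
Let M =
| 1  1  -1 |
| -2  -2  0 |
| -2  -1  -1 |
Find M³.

[[1, 1, -1], [-6, -4, -4], [-6, -3, -5]]

M² = [[1, 0, 0], [2, 2, 2], [2, 1, 3]]
M³ = [[1, 1, -1], [-6, -4, -4], [-6, -3, -5]]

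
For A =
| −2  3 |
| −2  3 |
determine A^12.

A² = A (a projection; rank 1, trace 1), so A^12 = A.

[[−2, 3], [−2, 3]]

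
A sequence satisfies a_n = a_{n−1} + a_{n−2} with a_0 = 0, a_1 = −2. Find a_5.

With companion matrix Q = [[1, 1], [1, 0]], [a_n, a_{n−1}]ᵀ = Q·[a_{n−1}, a_{n−2}]ᵀ, so [a_5, a_4]ᵀ = Q⁴·[a_1, a_0]ᵀ.
Q⁴ = [[5, 3], [3, 2]], giving [a_5, a_4]ᵀ = [[−10], [−6]].

−10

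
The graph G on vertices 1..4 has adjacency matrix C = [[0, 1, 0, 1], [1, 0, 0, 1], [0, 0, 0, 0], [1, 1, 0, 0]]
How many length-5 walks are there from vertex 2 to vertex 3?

The number of length-5 walks from vertex 2 to vertex 3 is entry (2,3) of C⁵, where C is the adjacency matrix.
C² = [[2, 1, 0, 1], [1, 2, 0, 1], [0, 0, 0, 0], [1, 1, 0, 2]]
C³ = [[2, 3, 0, 3], [3, 2, 0, 3], [0, 0, 0, 0], [3, 3, 0, 2]]
C⁴ = [[6, 5, 0, 5], [5, 6, 0, 5], [0, 0, 0, 0], [5, 5, 0, 6]]
C⁵ = [[10, 11, 0, 11], [11, 10, 0, 11], [0, 0, 0, 0], [11, 11, 0, 10]]

0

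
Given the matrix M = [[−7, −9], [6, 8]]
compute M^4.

tr M = 1 and det M = −2, so the characteristic polynomial is λ² − (1)λ + (−2) with roots −1 and 2.
Eigenvectors give P = [[3, −1], [−2, 1]] with P⁻¹ = [[1, 1], [2, 3]], and M = P·diag(−1, 2)·P⁻¹.
Then M^4 = P·diag(1, 16)·P⁻¹ = [[3, −16], [−2, 16]] · [[1, 1], [2, 3]] = [[−29, −45], [30, 46]].

[[−29, −45], [30, 46]]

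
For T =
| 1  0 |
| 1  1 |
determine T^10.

[[1, 0], [10, 1]]

T = I + N where N = [[0, 0], [1, 0]] is strictly lower-triangular, so N^2 = 0.
(I + N)^10 = I + 10·N = [[1, 0], [10, 1]].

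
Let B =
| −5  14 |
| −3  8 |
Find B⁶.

[[−377, 882], [−189, 442]]

tr B = 3 and det B = 2, so the characteristic polynomial is λ² − (3)λ + (2) with roots 2 and 1.
Eigenvectors give P = [[2, −7], [1, −3]] with P⁻¹ = [[−3, 7], [−1, 2]], and B = P·diag(2, 1)·P⁻¹.
Then B⁶ = P·diag(64, 1)·P⁻¹ = [[128, −7], [64, −3]] · [[−3, 7], [−1, 2]] = [[−377, 882], [−189, 442]].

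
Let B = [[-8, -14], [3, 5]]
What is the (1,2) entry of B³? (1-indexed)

-98

tr B = -3 and det B = 2, so the characteristic polynomial is λ² − (-3)λ + (2) with roots -2 and -1.
Eigenvectors give P = [[7, -2], [-3, 1]] with P⁻¹ = [[1, 2], [3, 7]], and B = P·diag(-2, -1)·P⁻¹.
Then B³ = P·diag(-8, -1)·P⁻¹ = [[-56, 2], [24, -1]] · [[1, 2], [3, 7]] = [[-50, -98], [21, 41]].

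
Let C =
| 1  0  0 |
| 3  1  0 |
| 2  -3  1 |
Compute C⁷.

C = I + N where N = [[0, 0, 0], [3, 0, 0], [2, -3, 0]] is strictly lower-triangular, so N³ = 0.
(I + N)⁷ = I + 7·N + 21·N² = [[1, 0, 0], [21, 1, 0], [-175, -21, 1]].

[[1, 0, 0], [21, 1, 0], [-175, -21, 1]]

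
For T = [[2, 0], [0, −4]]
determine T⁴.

T² = [[4, 0], [0, 16]]
T³ = [[8, 0], [0, −64]]
T⁴ = [[16, 0], [0, 256]]

[[16, 0], [0, 256]]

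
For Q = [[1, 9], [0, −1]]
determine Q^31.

[[1, 9], [0, −1]]

Q² = I (check: tr Q = 0 and det Q = −1), so Q^31 = Q since 31 is odd.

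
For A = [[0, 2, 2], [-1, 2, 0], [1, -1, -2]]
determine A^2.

[[0, 2, -4], [-2, 2, -2], [-1, 2, 6]]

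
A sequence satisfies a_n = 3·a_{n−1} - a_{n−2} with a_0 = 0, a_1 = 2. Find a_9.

With companion matrix A = [[3, -1], [1, 0]], [a_n, a_{n−1}]ᵀ = A·[a_{n−1}, a_{n−2}]ᵀ, so [a_9, a_8]ᵀ = A⁸·[a_1, a_0]ᵀ.
A⁸ = [[2584, -987], [987, -377]], giving [a_9, a_8]ᵀ = [[5168], [1974]].

5168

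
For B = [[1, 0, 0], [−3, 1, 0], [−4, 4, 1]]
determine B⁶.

B = I + N where N = [[0, 0, 0], [−3, 0, 0], [−4, 4, 0]] is strictly lower-triangular, so N³ = 0.
(I + N)⁶ = I + 6·N + 15·N² = [[1, 0, 0], [−18, 1, 0], [−204, 24, 1]].

[[1, 0, 0], [−18, 1, 0], [−204, 24, 1]]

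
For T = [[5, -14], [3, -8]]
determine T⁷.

[[761, -1778], [381, -890]]

tr T = -3 and det T = 2, so the characteristic polynomial is λ² − (-3)λ + (2) with roots -2 and -1.
Eigenvectors give P = [[2, 7], [1, 3]] with P⁻¹ = [[-3, 7], [1, -2]], and T = P·diag(-2, -1)·P⁻¹.
Then T⁷ = P·diag(-128, -1)·P⁻¹ = [[-256, -7], [-128, -3]] · [[-3, 7], [1, -2]] = [[761, -1778], [381, -890]].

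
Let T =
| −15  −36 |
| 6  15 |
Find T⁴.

[[81, 0], [0, 81]]

tr T = 0 and det T = −9, so the characteristic polynomial is λ² − (0)λ + (−9) with roots 3 and −3.
Eigenvectors give P = [[−2, −3], [1, 1]] with P⁻¹ = [[1, 3], [−1, −2]], and T = P·diag(3, −3)·P⁻¹.
Then T⁴ = P·diag(81, 81)·P⁻¹ = [[−162, −243], [81, 81]] · [[1, 3], [−1, −2]] = [[81, 0], [0, 81]].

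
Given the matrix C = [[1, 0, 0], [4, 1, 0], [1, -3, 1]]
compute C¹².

[[1, 0, 0], [48, 1, 0], [-780, -36, 1]]

C = I + N where N = [[0, 0, 0], [4, 0, 0], [1, -3, 0]] is strictly lower-triangular, so N³ = 0.
(I + N)¹² = I + 12·N + 66·N² = [[1, 0, 0], [48, 1, 0], [-780, -36, 1]].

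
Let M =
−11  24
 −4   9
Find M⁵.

[[−731, 1464], [−244, 489]]

tr M = −2 and det M = −3, so the characteristic polynomial is λ² − (−2)λ + (−3) with roots 1 and −3.
Eigenvectors give P = [[2, 3], [1, 1]] with P⁻¹ = [[−1, 3], [1, −2]], and M = P·diag(1, −3)·P⁻¹.
Then M⁵ = P·diag(1, −243)·P⁻¹ = [[2, −729], [1, −243]] · [[−1, 3], [1, −2]] = [[−731, 1464], [−244, 489]].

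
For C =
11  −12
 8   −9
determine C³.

tr C = 2 and det C = −3, so the characteristic polynomial is λ² − (2)λ + (−3) with roots 3 and −1.
Eigenvectors give P = [[3, 1], [2, 1]] with P⁻¹ = [[1, −1], [−2, 3]], and C = P·diag(3, −1)·P⁻¹.
Then C³ = P·diag(27, −1)·P⁻¹ = [[81, −1], [54, −1]] · [[1, −1], [−2, 3]] = [[83, −84], [56, −57]].

[[83, −84], [56, −57]]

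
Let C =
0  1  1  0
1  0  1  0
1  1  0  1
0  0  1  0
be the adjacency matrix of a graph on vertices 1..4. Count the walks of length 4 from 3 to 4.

2

The number of length-4 walks from vertex 3 to vertex 4 is entry (3,4) of C^4, where C is the adjacency matrix.
C^2 = [[2, 1, 1, 1], [1, 2, 1, 1], [1, 1, 3, 0], [1, 1, 0, 1]]
C^3 = [[2, 3, 4, 1], [3, 2, 4, 1], [4, 4, 2, 3], [1, 1, 3, 0]]
C^4 = [[7, 6, 6, 4], [6, 7, 6, 4], [6, 6, 11, 2], [4, 4, 2, 3]]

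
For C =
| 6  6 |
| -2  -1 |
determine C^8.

tr C = 5 and det C = 6, so the characteristic polynomial is λ² − (5)λ + (6) with roots 3 and 2.
Eigenvectors give P = [[-2, -3], [1, 2]] with P⁻¹ = [[-2, -3], [1, 2]], and C = P·diag(3, 2)·P⁻¹.
Then C^8 = P·diag(6561, 256)·P⁻¹ = [[-13122, -768], [6561, 512]] · [[-2, -3], [1, 2]] = [[25476, 37830], [-12610, -18659]].

[[25476, 37830], [-12610, -18659]]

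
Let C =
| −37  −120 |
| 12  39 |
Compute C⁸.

tr C = 2 and det C = −3, so the characteristic polynomial is λ² − (2)λ + (−3) with roots 3 and −1.
Eigenvectors give P = [[−3, 10], [1, −3]] with P⁻¹ = [[3, 10], [1, 3]], and C = P·diag(3, −1)·P⁻¹.
Then C⁸ = P·diag(6561, 1)·P⁻¹ = [[−19683, 10], [6561, −3]] · [[3, 10], [1, 3]] = [[−59039, −196800], [19680, 65601]].

[[−59039, −196800], [19680, 65601]]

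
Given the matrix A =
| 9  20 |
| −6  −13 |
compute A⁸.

[[−32799, −65600], [19680, 39361]]

tr A = −4 and det A = 3, so the characteristic polynomial is λ² − (−4)λ + (3) with roots −1 and −3.
Eigenvectors give P = [[−2, −5], [1, 3]] with P⁻¹ = [[−3, −5], [1, 2]], and A = P·diag(−1, −3)·P⁻¹.
Then A⁸ = P·diag(1, 6561)·P⁻¹ = [[−2, −32805], [1, 19683]] · [[−3, −5], [1, 2]] = [[−32799, −65600], [19680, 39361]].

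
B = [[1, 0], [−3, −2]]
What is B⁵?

tr B = −1 and det B = −2, so the characteristic polynomial is λ² − (−1)λ + (−2) with roots 1 and −2.
Eigenvectors give P = [[−1, 0], [1, 1]] with P⁻¹ = [[−1, 0], [1, 1]], and B = P·diag(1, −2)·P⁻¹.
Then B⁵ = P·diag(1, −32)·P⁻¹ = [[−1, 0], [1, −32]] · [[−1, 0], [1, 1]] = [[1, 0], [−33, −32]].

[[1, 0], [−33, −32]]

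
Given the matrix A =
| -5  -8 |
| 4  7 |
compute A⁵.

[[-245, -488], [244, 487]]

tr A = 2 and det A = -3, so the characteristic polynomial is λ² − (2)λ + (-3) with roots 3 and -1.
Eigenvectors give P = [[-1, 2], [1, -1]] with P⁻¹ = [[1, 2], [1, 1]], and A = P·diag(3, -1)·P⁻¹.
Then A⁵ = P·diag(243, -1)·P⁻¹ = [[-243, -2], [243, 1]] · [[1, 2], [1, 1]] = [[-245, -488], [244, 487]].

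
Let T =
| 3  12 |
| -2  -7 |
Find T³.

tr T = -4 and det T = 3, so the characteristic polynomial is λ² − (-4)λ + (3) with roots -3 and -1.
Eigenvectors give P = [[-2, 3], [1, -1]] with P⁻¹ = [[1, 3], [1, 2]], and T = P·diag(-3, -1)·P⁻¹.
Then T³ = P·diag(-27, -1)·P⁻¹ = [[54, -3], [-27, 1]] · [[1, 3], [1, 2]] = [[51, 156], [-26, -79]].

[[51, 156], [-26, -79]]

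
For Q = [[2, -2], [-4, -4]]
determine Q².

[[12, 4], [8, 24]]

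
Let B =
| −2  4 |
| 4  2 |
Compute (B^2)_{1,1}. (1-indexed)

20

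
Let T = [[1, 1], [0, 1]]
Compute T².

[[1, 2], [0, 1]]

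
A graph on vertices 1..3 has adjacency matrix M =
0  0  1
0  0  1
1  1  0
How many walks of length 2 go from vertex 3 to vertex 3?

The number of length-2 walks from vertex 3 to vertex 3 is entry (3,3) of M², where M is the adjacency matrix.
M² = [[1, 1, 0], [1, 1, 0], [0, 0, 2]]

2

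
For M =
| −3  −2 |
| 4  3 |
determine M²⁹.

M² = I (check: tr M = 0 and det M = −1), so M²⁹ = M since 29 is odd.

[[−3, −2], [4, 3]]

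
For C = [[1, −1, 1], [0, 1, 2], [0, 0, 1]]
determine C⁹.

C = I + N where N = [[0, −1, 1], [0, 0, 2], [0, 0, 0]] is strictly upper-triangular, so N³ = 0.
(I + N)⁹ = I + 9·N + 36·N² = [[1, −9, −63], [0, 1, 18], [0, 0, 1]].

[[1, −9, −63], [0, 1, 18], [0, 0, 1]]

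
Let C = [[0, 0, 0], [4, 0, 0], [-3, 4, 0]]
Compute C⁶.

[[0, 0, 0], [0, 0, 0], [0, 0, 0]]

C is strictly triangular, hence nilpotent: C³ = 0, so C⁶ = 0.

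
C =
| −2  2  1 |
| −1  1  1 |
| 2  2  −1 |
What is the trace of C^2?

10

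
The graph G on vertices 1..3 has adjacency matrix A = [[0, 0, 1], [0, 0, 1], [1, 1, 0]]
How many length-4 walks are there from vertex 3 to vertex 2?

0

The number of length-4 walks from vertex 3 to vertex 2 is entry (3,2) of A⁴, where A is the adjacency matrix.
A² = [[1, 1, 0], [1, 1, 0], [0, 0, 2]]
A³ = [[0, 0, 2], [0, 0, 2], [2, 2, 0]]
A⁴ = [[2, 2, 0], [2, 2, 0], [0, 0, 4]]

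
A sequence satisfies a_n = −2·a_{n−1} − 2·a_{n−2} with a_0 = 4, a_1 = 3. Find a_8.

With companion matrix Q = [[−2, −2], [1, 0]], [a_n, a_{n−1}]ᵀ = Q·[a_{n−1}, a_{n−2}]ᵀ, so [a_8, a_7]ᵀ = Q^7·[a_1, a_0]ᵀ.
Q^7 = [[0, 16], [−8, −16]], giving [a_8, a_7]ᵀ = [[64], [−88]].

64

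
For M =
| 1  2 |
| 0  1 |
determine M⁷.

[[1, 14], [0, 1]]

M = I + N where N = [[0, 2], [0, 0]] is strictly upper-triangular, so N² = 0.
(I + N)⁷ = I + 7·N = [[1, 14], [0, 1]].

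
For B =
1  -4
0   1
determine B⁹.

[[1, -36], [0, 1]]

B = I + N where N = [[0, -4], [0, 0]] is strictly upper-triangular, so N² = 0.
(I + N)⁹ = I + 9·N = [[1, -36], [0, 1]].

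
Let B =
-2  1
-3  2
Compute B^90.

[[1, 0], [0, 1]]

B² = I (check: tr B = 0 and det B = -1), so B^90 = I since 90 is even.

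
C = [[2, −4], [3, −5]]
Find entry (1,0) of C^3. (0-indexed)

tr C = −3 and det C = 2, so the characteristic polynomial is λ² − (−3)λ + (2) with roots −1 and −2.
Eigenvectors give P = [[4, 1], [3, 1]] with P⁻¹ = [[1, −1], [−3, 4]], and C = P·diag(−1, −2)·P⁻¹.
Then C^3 = P·diag(−1, −8)·P⁻¹ = [[−4, −8], [−3, −8]] · [[1, −1], [−3, 4]] = [[20, −28], [21, −29]].

21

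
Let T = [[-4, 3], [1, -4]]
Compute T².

[[19, -24], [-8, 19]]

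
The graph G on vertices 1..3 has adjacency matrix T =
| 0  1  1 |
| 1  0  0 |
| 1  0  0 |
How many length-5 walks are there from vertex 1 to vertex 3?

4

The number of length-5 walks from vertex 1 to vertex 3 is entry (1,3) of T⁵, where T is the adjacency matrix.
T² = [[2, 0, 0], [0, 1, 1], [0, 1, 1]]
T³ = [[0, 2, 2], [2, 0, 0], [2, 0, 0]]
T⁴ = [[4, 0, 0], [0, 2, 2], [0, 2, 2]]
T⁵ = [[0, 4, 4], [4, 0, 0], [4, 0, 0]]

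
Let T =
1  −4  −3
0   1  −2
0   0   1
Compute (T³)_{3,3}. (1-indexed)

T = I + N where N = [[0, −4, −3], [0, 0, −2], [0, 0, 0]] is strictly upper-triangular, so N³ = 0.
(I + N)³ = I + 3·N + 3·N² = [[1, −12, 15], [0, 1, −6], [0, 0, 1]].

1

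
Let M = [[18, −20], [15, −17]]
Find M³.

tr M = 1 and det M = −6, so the characteristic polynomial is λ² − (1)λ + (−6) with roots −2 and 3.
Eigenvectors give P = [[−1, −4], [−1, −3]] with P⁻¹ = [[3, −4], [−1, 1]], and M = P·diag(−2, 3)·P⁻¹.
Then M³ = P·diag(−8, 27)·P⁻¹ = [[8, −108], [8, −81]] · [[3, −4], [−1, 1]] = [[132, −140], [105, −113]].

[[132, −140], [105, −113]]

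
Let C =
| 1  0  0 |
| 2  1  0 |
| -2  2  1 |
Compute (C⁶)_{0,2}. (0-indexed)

C = I + N where N = [[0, 0, 0], [2, 0, 0], [-2, 2, 0]] is strictly lower-triangular, so N³ = 0.
(I + N)⁶ = I + 6·N + 15·N² = [[1, 0, 0], [12, 1, 0], [48, 12, 1]].

0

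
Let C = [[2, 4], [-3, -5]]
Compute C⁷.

tr C = -3 and det C = 2, so the characteristic polynomial is λ² − (-3)λ + (2) with roots -1 and -2.
Eigenvectors give P = [[4, -1], [-3, 1]] with P⁻¹ = [[1, 1], [3, 4]], and C = P·diag(-1, -2)·P⁻¹.
Then C⁷ = P·diag(-1, -128)·P⁻¹ = [[-4, 128], [3, -128]] · [[1, 1], [3, 4]] = [[380, 508], [-381, -509]].

[[380, 508], [-381, -509]]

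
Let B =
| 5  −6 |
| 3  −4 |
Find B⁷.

[[257, −258], [129, −130]]

tr B = 1 and det B = −2, so the characteristic polynomial is λ² − (1)λ + (−2) with roots 2 and −1.
Eigenvectors give P = [[2, 1], [1, 1]] with P⁻¹ = [[1, −1], [−1, 2]], and B = P·diag(2, −1)·P⁻¹.
Then B⁷ = P·diag(128, −1)·P⁻¹ = [[256, −1], [128, −1]] · [[1, −1], [−1, 2]] = [[257, −258], [129, −130]].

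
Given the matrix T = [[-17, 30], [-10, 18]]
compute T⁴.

tr T = 1 and det T = -6, so the characteristic polynomial is λ² − (1)λ + (-6) with roots -2 and 3.
Eigenvectors give P = [[2, 3], [1, 2]] with P⁻¹ = [[2, -3], [-1, 2]], and T = P·diag(-2, 3)·P⁻¹.
Then T⁴ = P·diag(16, 81)·P⁻¹ = [[32, 243], [16, 162]] · [[2, -3], [-1, 2]] = [[-179, 390], [-130, 276]].

[[-179, 390], [-130, 276]]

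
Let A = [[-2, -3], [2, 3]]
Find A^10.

A² = A (a projection; rank 1, trace 1), so A^10 = A.

[[-2, -3], [2, 3]]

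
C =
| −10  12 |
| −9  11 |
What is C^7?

[[−388, 516], [−387, 515]]

tr C = 1 and det C = −2, so the characteristic polynomial is λ² − (1)λ + (−2) with roots −1 and 2.
Eigenvectors give P = [[4, −1], [3, −1]] with P⁻¹ = [[1, −1], [3, −4]], and C = P·diag(−1, 2)·P⁻¹.
Then C^7 = P·diag(−1, 128)·P⁻¹ = [[−4, −128], [−3, −128]] · [[1, −1], [3, −4]] = [[−388, 516], [−387, 515]].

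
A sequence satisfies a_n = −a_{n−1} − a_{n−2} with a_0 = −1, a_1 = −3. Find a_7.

With companion matrix M = [[−1, −1], [1, 0]], [a_n, a_{n−1}]ᵀ = M·[a_{n−1}, a_{n−2}]ᵀ, so [a_7, a_6]ᵀ = M⁶·[a_1, a_0]ᵀ.
M⁶ = [[1, 0], [0, 1]], giving [a_7, a_6]ᵀ = [[−3], [−1]].

−3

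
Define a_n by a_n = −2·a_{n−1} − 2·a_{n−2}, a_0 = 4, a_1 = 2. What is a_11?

320

With companion matrix T = [[−2, −2], [1, 0]], [a_n, a_{n−1}]ᵀ = T·[a_{n−1}, a_{n−2}]ᵀ, so [a_11, a_10]ᵀ = T¹⁰·[a_1, a_0]ᵀ.
T¹⁰ = [[32, 64], [−32, −32]], giving [a_11, a_10]ᵀ = [[320], [−192]].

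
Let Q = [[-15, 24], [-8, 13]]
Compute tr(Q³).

tr Q = -2 and det Q = -3, so the characteristic polynomial is λ² − (-2)λ + (-3) with roots 1 and -3.
Eigenvectors give P = [[3, 2], [2, 1]] with P⁻¹ = [[-1, 2], [2, -3]], and Q = P·diag(1, -3)·P⁻¹.
Then Q³ = P·diag(1, -27)·P⁻¹ = [[3, -54], [2, -27]] · [[-1, 2], [2, -3]] = [[-111, 168], [-56, 85]].

-26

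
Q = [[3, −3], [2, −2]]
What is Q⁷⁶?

[[3, −3], [2, −2]]

Q² = Q (a projection; rank 1, trace 1), so Q⁷⁶ = Q.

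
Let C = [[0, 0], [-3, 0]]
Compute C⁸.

[[0, 0], [0, 0]]

C is strictly triangular, hence nilpotent: C² = 0, so C⁸ = 0.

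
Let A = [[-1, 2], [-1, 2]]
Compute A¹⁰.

A² = A (a projection; rank 1, trace 1), so A¹⁰ = A.

[[-1, 2], [-1, 2]]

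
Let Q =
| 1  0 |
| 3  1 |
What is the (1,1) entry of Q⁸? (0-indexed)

Q = I + N where N = [[0, 0], [3, 0]] is strictly lower-triangular, so N² = 0.
(I + N)⁸ = I + 8·N = [[1, 0], [24, 1]].

1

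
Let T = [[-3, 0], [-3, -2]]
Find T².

[[9, 0], [15, 4]]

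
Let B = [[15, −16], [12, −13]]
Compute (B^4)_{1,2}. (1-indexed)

tr B = 2 and det B = −3, so the characteristic polynomial is λ² − (2)λ + (−3) with roots −1 and 3.
Eigenvectors give P = [[1, 4], [1, 3]] with P⁻¹ = [[−3, 4], [1, −1]], and B = P·diag(−1, 3)·P⁻¹.
Then B^4 = P·diag(1, 81)·P⁻¹ = [[1, 324], [1, 243]] · [[−3, 4], [1, −1]] = [[321, −320], [240, −239]].

−320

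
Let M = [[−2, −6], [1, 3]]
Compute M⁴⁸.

[[−2, −6], [1, 3]]

M² = M (a projection; rank 1, trace 1), so M⁴⁸ = M.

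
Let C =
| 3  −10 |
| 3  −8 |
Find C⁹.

tr C = −5 and det C = 6, so the characteristic polynomial is λ² − (−5)λ + (6) with roots −3 and −2.
Eigenvectors give P = [[−5, 2], [−3, 1]] with P⁻¹ = [[1, −2], [3, −5]], and C = P·diag(−3, −2)·P⁻¹.
Then C⁹ = P·diag(−19683, −512)·P⁻¹ = [[98415, −1024], [59049, −512]] · [[1, −2], [3, −5]] = [[95343, −191710], [57513, −115538]].

[[95343, −191710], [57513, −115538]]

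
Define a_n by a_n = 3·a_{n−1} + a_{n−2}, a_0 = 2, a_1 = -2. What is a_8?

With companion matrix B = [[3, 1], [1, 0]], [a_n, a_{n−1}]ᵀ = B·[a_{n−1}, a_{n−2}]ᵀ, so [a_8, a_7]ᵀ = B⁷·[a_1, a_0]ᵀ.
B⁷ = [[3927, 1189], [1189, 360]], giving [a_8, a_7]ᵀ = [[-5476], [-1658]].

-5476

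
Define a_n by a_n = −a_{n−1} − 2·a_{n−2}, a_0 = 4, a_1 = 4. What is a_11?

With companion matrix M = [[−1, −2], [1, 0]], [a_n, a_{n−1}]ᵀ = M·[a_{n−1}, a_{n−2}]ᵀ, so [a_11, a_10]ᵀ = M¹⁰·[a_1, a_0]ᵀ.
M¹⁰ = [[23, −22], [11, 34]], giving [a_11, a_10]ᵀ = [[4], [180]].

4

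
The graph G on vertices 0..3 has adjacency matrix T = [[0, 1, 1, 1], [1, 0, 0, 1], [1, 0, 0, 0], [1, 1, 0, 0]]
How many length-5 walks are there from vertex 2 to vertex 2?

The number of length-5 walks from vertex 2 to vertex 2 is entry (2,2) of T⁵, where T is the adjacency matrix.
T² = [[3, 1, 0, 1], [1, 2, 1, 1], [0, 1, 1, 1], [1, 1, 1, 2]]
T³ = [[2, 4, 3, 4], [4, 2, 1, 3], [3, 1, 0, 1], [4, 3, 1, 2]]
T⁴ = [[11, 6, 2, 6], [6, 7, 4, 6], [2, 4, 3, 4], [6, 6, 4, 7]]
T⁵ = [[14, 17, 11, 17], [17, 12, 6, 13], [11, 6, 2, 6], [17, 13, 6, 12]]

2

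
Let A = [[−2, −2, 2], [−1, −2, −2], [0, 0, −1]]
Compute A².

[[6, 8, −2], [4, 6, 4], [0, 0, 1]]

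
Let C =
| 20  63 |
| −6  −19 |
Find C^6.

[[442, 1323], [−126, −377]]

tr C = 1 and det C = −2, so the characteristic polynomial is λ² − (1)λ + (−2) with roots 2 and −1.
Eigenvectors give P = [[7, −3], [−2, 1]] with P⁻¹ = [[1, 3], [2, 7]], and C = P·diag(2, −1)·P⁻¹.
Then C^6 = P·diag(64, 1)·P⁻¹ = [[448, −3], [−128, 1]] · [[1, 3], [2, 7]] = [[442, 1323], [−126, −377]].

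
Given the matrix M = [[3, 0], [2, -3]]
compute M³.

[[27, 0], [18, -27]]

M² = [[9, 0], [0, 9]]
M³ = [[27, 0], [18, -27]]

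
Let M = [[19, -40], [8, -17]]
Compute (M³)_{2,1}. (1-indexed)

56

tr M = 2 and det M = -3, so the characteristic polynomial is λ² − (2)λ + (-3) with roots 3 and -1.
Eigenvectors give P = [[5, 2], [2, 1]] with P⁻¹ = [[1, -2], [-2, 5]], and M = P·diag(3, -1)·P⁻¹.
Then M³ = P·diag(27, -1)·P⁻¹ = [[135, -2], [54, -1]] · [[1, -2], [-2, 5]] = [[139, -280], [56, -113]].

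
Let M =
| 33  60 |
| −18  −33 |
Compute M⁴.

[[81, 0], [0, 81]]

tr M = 0 and det M = −9, so the characteristic polynomial is λ² − (0)λ + (−9) with roots 3 and −3.
Eigenvectors give P = [[−2, −5], [1, 3]] with P⁻¹ = [[−3, −5], [1, 2]], and M = P·diag(3, −3)·P⁻¹.
Then M⁴ = P·diag(81, 81)·P⁻¹ = [[−162, −405], [81, 243]] · [[−3, −5], [1, 2]] = [[81, 0], [0, 81]].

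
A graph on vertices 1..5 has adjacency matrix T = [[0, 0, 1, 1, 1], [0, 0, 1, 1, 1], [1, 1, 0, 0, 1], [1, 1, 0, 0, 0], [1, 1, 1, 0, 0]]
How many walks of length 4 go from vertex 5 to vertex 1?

11

The number of length-4 walks from vertex 5 to vertex 1 is entry (5,1) of T⁴, where T is the adjacency matrix.
T² = [[3, 3, 1, 0, 1], [3, 3, 1, 0, 1], [1, 1, 3, 2, 2], [0, 0, 2, 2, 2], [1, 1, 2, 2, 3]]
T³ = [[2, 2, 7, 6, 7], [2, 2, 7, 6, 7], [7, 7, 4, 2, 5], [6, 6, 2, 0, 2], [7, 7, 5, 2, 4]]
T⁴ = [[20, 20, 11, 4, 11], [20, 20, 11, 4, 11], [11, 11, 19, 14, 18], [4, 4, 14, 12, 14], [11, 11, 18, 14, 19]]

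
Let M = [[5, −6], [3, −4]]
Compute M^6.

[[127, −126], [63, −62]]

tr M = 1 and det M = −2, so the characteristic polynomial is λ² − (1)λ + (−2) with roots 2 and −1.
Eigenvectors give P = [[2, −1], [1, −1]] with P⁻¹ = [[1, −1], [1, −2]], and M = P·diag(2, −1)·P⁻¹.
Then M^6 = P·diag(64, 1)·P⁻¹ = [[128, −1], [64, −1]] · [[1, −1], [1, −2]] = [[127, −126], [63, −62]].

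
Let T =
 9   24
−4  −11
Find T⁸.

tr T = −2 and det T = −3, so the characteristic polynomial is λ² − (−2)λ + (−3) with roots 1 and −3.
Eigenvectors give P = [[3, 2], [−1, −1]] with P⁻¹ = [[1, 2], [−1, −3]], and T = P·diag(1, −3)·P⁻¹.
Then T⁸ = P·diag(1, 6561)·P⁻¹ = [[3, 13122], [−1, −6561]] · [[1, 2], [−1, −3]] = [[−13119, −39360], [6560, 19681]].

[[−13119, −39360], [6560, 19681]]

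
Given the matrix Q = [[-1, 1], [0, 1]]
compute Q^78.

[[1, 0], [0, 1]]

Q² = I (check: tr Q = 0 and det Q = -1), so Q^78 = I since 78 is even.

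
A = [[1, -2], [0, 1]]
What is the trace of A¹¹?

A = I + N where N = [[0, -2], [0, 0]] is strictly upper-triangular, so N² = 0.
(I + N)¹¹ = I + 11·N = [[1, -22], [0, 1]].

2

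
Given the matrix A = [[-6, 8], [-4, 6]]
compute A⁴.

tr A = 0 and det A = -4, so the characteristic polynomial is λ² − (0)λ + (-4) with roots -2 and 2.
Eigenvectors give P = [[2, 1], [1, 1]] with P⁻¹ = [[1, -1], [-1, 2]], and A = P·diag(-2, 2)·P⁻¹.
Then A⁴ = P·diag(16, 16)·P⁻¹ = [[32, 16], [16, 16]] · [[1, -1], [-1, 2]] = [[16, 0], [0, 16]].

[[16, 0], [0, 16]]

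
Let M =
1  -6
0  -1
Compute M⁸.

[[1, 0], [0, 1]]

M² = I (check: tr M = 0 and det M = -1), so M⁸ = I since 8 is even.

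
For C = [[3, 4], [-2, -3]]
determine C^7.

[[3, 4], [-2, -3]]

C² = I (check: tr C = 0 and det C = -1), so C^7 = C since 7 is odd.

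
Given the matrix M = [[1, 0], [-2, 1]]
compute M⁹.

[[1, 0], [-18, 1]]

M = I + N where N = [[0, 0], [-2, 0]] is strictly lower-triangular, so N² = 0.
(I + N)⁹ = I + 9·N = [[1, 0], [-18, 1]].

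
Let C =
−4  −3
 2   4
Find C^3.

[[−40, −30], [20, 40]]

C^2 = [[10, 0], [0, 10]]
C^3 = [[−40, −30], [20, 40]]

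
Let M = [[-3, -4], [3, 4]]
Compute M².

M² = M (a projection; rank 1, trace 1), so M² = M.

[[-3, -4], [3, 4]]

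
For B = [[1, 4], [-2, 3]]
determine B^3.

[[-39, 20], [-10, -29]]

B^2 = [[-7, 16], [-8, 1]]
B^3 = [[-39, 20], [-10, -29]]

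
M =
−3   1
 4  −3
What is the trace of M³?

−126

M² = [[13, −6], [−24, 13]]
M³ = [[−63, 31], [124, −63]]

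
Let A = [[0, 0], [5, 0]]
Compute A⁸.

[[0, 0], [0, 0]]

A is strictly triangular, hence nilpotent: A² = 0, so A⁸ = 0.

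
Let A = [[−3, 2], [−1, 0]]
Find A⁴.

[[31, −30], [15, −14]]

tr A = −3 and det A = 2, so the characteristic polynomial is λ² − (−3)λ + (2) with roots −2 and −1.
Eigenvectors give P = [[2, 1], [1, 1]] with P⁻¹ = [[1, −1], [−1, 2]], and A = P·diag(−2, −1)·P⁻¹.
Then A⁴ = P·diag(16, 1)·P⁻¹ = [[32, 1], [16, 1]] · [[1, −1], [−1, 2]] = [[31, −30], [15, −14]].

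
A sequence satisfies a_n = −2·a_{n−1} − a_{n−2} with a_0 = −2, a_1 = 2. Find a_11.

2

With companion matrix A = [[−2, −1], [1, 0]], [a_n, a_{n−1}]ᵀ = A·[a_{n−1}, a_{n−2}]ᵀ, so [a_11, a_10]ᵀ = A¹⁰·[a_1, a_0]ᵀ.
A¹⁰ = [[11, 10], [−10, −9]], giving [a_11, a_10]ᵀ = [[2], [−2]].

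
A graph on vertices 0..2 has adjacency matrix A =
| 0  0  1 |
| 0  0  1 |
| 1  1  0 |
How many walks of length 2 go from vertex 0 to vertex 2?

The number of length-2 walks from vertex 0 to vertex 2 is entry (0,2) of A², where A is the adjacency matrix.
A² = [[1, 1, 0], [1, 1, 0], [0, 0, 2]]

0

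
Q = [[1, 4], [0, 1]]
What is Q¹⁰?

Q = I + N where N = [[0, 4], [0, 0]] is strictly upper-triangular, so N² = 0.
(I + N)¹⁰ = I + 10·N = [[1, 40], [0, 1]].

[[1, 40], [0, 1]]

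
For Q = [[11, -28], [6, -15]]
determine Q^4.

[[-479, 1120], [-240, 561]]

tr Q = -4 and det Q = 3, so the characteristic polynomial is λ² − (-4)λ + (3) with roots -3 and -1.
Eigenvectors give P = [[-2, -7], [-1, -3]] with P⁻¹ = [[3, -7], [-1, 2]], and Q = P·diag(-3, -1)·P⁻¹.
Then Q^4 = P·diag(81, 1)·P⁻¹ = [[-162, -7], [-81, -3]] · [[3, -7], [-1, 2]] = [[-479, 1120], [-240, 561]].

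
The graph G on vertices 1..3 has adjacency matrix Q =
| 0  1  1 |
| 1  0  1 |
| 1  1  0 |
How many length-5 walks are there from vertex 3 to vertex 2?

The number of length-5 walks from vertex 3 to vertex 2 is entry (3,2) of Q⁵, where Q is the adjacency matrix.
Q² = [[2, 1, 1], [1, 2, 1], [1, 1, 2]]
Q³ = [[2, 3, 3], [3, 2, 3], [3, 3, 2]]
Q⁴ = [[6, 5, 5], [5, 6, 5], [5, 5, 6]]
Q⁵ = [[10, 11, 11], [11, 10, 11], [11, 11, 10]]

11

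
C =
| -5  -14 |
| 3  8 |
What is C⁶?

[[-377, -882], [189, 442]]

tr C = 3 and det C = 2, so the characteristic polynomial is λ² − (3)λ + (2) with roots 2 and 1.
Eigenvectors give P = [[-2, 7], [1, -3]] with P⁻¹ = [[3, 7], [1, 2]], and C = P·diag(2, 1)·P⁻¹.
Then C⁶ = P·diag(64, 1)·P⁻¹ = [[-128, 7], [64, -3]] · [[3, 7], [1, 2]] = [[-377, -882], [189, 442]].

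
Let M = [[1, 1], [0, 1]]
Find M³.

M = I + N where N = [[0, 1], [0, 0]] is strictly upper-triangular, so N² = 0.
(I + N)³ = I + 3·N = [[1, 3], [0, 1]].

[[1, 3], [0, 1]]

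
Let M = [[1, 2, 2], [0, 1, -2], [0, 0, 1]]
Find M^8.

M = I + N where N = [[0, 2, 2], [0, 0, -2], [0, 0, 0]] is strictly upper-triangular, so N^3 = 0.
(I + N)^8 = I + 8·N + 28·N^2 = [[1, 16, -96], [0, 1, -16], [0, 0, 1]].

[[1, 16, -96], [0, 1, -16], [0, 0, 1]]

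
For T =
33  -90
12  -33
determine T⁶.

tr T = 0 and det T = -9, so the characteristic polynomial is λ² − (0)λ + (-9) with roots -3 and 3.
Eigenvectors give P = [[-5, 3], [-2, 1]] with P⁻¹ = [[1, -3], [2, -5]], and T = P·diag(-3, 3)·P⁻¹.
Then T⁶ = P·diag(729, 729)·P⁻¹ = [[-3645, 2187], [-1458, 729]] · [[1, -3], [2, -5]] = [[729, 0], [0, 729]].

[[729, 0], [0, 729]]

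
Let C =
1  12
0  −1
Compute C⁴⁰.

C² = I (check: tr C = 0 and det C = −1), so C⁴⁰ = I since 40 is even.

[[1, 0], [0, 1]]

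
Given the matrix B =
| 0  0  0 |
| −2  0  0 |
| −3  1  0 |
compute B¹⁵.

B is strictly triangular, hence nilpotent: B³ = 0, so B¹⁵ = 0.

[[0, 0, 0], [0, 0, 0], [0, 0, 0]]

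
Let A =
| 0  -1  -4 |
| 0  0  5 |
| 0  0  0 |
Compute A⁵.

[[0, 0, 0], [0, 0, 0], [0, 0, 0]]

A is strictly triangular, hence nilpotent: A³ = 0, so A⁵ = 0.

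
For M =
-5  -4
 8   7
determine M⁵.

[[-245, -244], [488, 487]]

tr M = 2 and det M = -3, so the characteristic polynomial is λ² − (2)λ + (-3) with roots 3 and -1.
Eigenvectors give P = [[-1, -1], [2, 1]] with P⁻¹ = [[1, 1], [-2, -1]], and M = P·diag(3, -1)·P⁻¹.
Then M⁵ = P·diag(243, -1)·P⁻¹ = [[-243, 1], [486, -1]] · [[1, 1], [-2, -1]] = [[-245, -244], [488, 487]].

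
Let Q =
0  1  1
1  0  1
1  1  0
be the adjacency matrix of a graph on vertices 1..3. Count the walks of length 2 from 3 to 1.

1

The number of length-2 walks from vertex 3 to vertex 1 is entry (3,1) of Q², where Q is the adjacency matrix.
Q² = [[2, 1, 1], [1, 2, 1], [1, 1, 2]]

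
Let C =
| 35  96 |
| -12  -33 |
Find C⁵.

[[2195, 5856], [-732, -1953]]

tr C = 2 and det C = -3, so the characteristic polynomial is λ² − (2)λ + (-3) with roots -1 and 3.
Eigenvectors give P = [[-8, -3], [3, 1]] with P⁻¹ = [[1, 3], [-3, -8]], and C = P·diag(-1, 3)·P⁻¹.
Then C⁵ = P·diag(-1, 243)·P⁻¹ = [[8, -729], [-3, 243]] · [[1, 3], [-3, -8]] = [[2195, 5856], [-732, -1953]].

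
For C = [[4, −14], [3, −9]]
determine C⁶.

[[−3926, 9310], [−1995, 4719]]

tr C = −5 and det C = 6, so the characteristic polynomial is λ² − (−5)λ + (6) with roots −2 and −3.
Eigenvectors give P = [[7, 2], [3, 1]] with P⁻¹ = [[1, −2], [−3, 7]], and C = P·diag(−2, −3)·P⁻¹.
Then C⁶ = P·diag(64, 729)·P⁻¹ = [[448, 1458], [192, 729]] · [[1, −2], [−3, 7]] = [[−3926, 9310], [−1995, 4719]].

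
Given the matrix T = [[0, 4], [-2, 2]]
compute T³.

[[-16, -16], [8, -24]]

T² = [[-8, 8], [-4, -4]]
T³ = [[-16, -16], [8, -24]]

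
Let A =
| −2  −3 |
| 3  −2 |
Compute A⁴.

[[−119, −120], [120, −119]]

A² = [[−5, 12], [−12, −5]]
A³ = [[46, −9], [9, 46]]
A⁴ = [[−119, −120], [120, −119]]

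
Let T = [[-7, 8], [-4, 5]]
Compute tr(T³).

tr T = -2 and det T = -3, so the characteristic polynomial is λ² − (-2)λ + (-3) with roots -3 and 1.
Eigenvectors give P = [[2, 1], [1, 1]] with P⁻¹ = [[1, -1], [-1, 2]], and T = P·diag(-3, 1)·P⁻¹.
Then T³ = P·diag(-27, 1)·P⁻¹ = [[-54, 1], [-27, 1]] · [[1, -1], [-1, 2]] = [[-55, 56], [-28, 29]].

-26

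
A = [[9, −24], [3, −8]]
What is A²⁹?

[[9, −24], [3, −8]]

A² = A (a projection; rank 1, trace 1), so A²⁹ = A.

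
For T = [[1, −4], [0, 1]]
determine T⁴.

T = I + N where N = [[0, −4], [0, 0]] is strictly upper-triangular, so N² = 0.
(I + N)⁴ = I + 4·N = [[1, −16], [0, 1]].

[[1, −16], [0, 1]]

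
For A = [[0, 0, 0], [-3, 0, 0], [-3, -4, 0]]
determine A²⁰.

A is strictly triangular, hence nilpotent: A³ = 0, so A²⁰ = 0.

[[0, 0, 0], [0, 0, 0], [0, 0, 0]]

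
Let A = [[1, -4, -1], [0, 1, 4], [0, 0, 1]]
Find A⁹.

[[1, -36, -585], [0, 1, 36], [0, 0, 1]]

A = I + N where N = [[0, -4, -1], [0, 0, 4], [0, 0, 0]] is strictly upper-triangular, so N³ = 0.
(I + N)⁹ = I + 9·N + 36·N² = [[1, -36, -585], [0, 1, 36], [0, 0, 1]].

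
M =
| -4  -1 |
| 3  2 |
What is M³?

M² = [[13, 2], [-6, 1]]
M³ = [[-46, -9], [27, 8]]

[[-46, -9], [27, 8]]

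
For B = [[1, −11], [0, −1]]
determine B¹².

B² = I (check: tr B = 0 and det B = −1), so B¹² = I since 12 is even.

[[1, 0], [0, 1]]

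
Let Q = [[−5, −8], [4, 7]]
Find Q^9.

[[−19685, −39368], [19684, 39367]]

tr Q = 2 and det Q = −3, so the characteristic polynomial is λ² − (2)λ + (−3) with roots −1 and 3.
Eigenvectors give P = [[−2, −1], [1, 1]] with P⁻¹ = [[−1, −1], [1, 2]], and Q = P·diag(−1, 3)·P⁻¹.
Then Q^9 = P·diag(−1, 19683)·P⁻¹ = [[2, −19683], [−1, 19683]] · [[−1, −1], [1, 2]] = [[−19685, −39368], [19684, 39367]].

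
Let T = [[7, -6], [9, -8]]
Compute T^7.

tr T = -1 and det T = -2, so the characteristic polynomial is λ² − (-1)λ + (-2) with roots 1 and -2.
Eigenvectors give P = [[-1, -2], [-1, -3]] with P⁻¹ = [[-3, 2], [1, -1]], and T = P·diag(1, -2)·P⁻¹.
Then T^7 = P·diag(1, -128)·P⁻¹ = [[-1, 256], [-1, 384]] · [[-3, 2], [1, -1]] = [[259, -258], [387, -386]].

[[259, -258], [387, -386]]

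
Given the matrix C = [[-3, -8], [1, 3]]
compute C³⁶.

C² = I (check: tr C = 0 and det C = -1), so C³⁶ = I since 36 is even.

[[1, 0], [0, 1]]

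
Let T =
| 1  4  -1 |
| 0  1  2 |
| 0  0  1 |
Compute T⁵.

[[1, 20, 75], [0, 1, 10], [0, 0, 1]]

T = I + N where N = [[0, 4, -1], [0, 0, 2], [0, 0, 0]] is strictly upper-triangular, so N³ = 0.
(I + N)⁵ = I + 5·N + 10·N² = [[1, 20, 75], [0, 1, 10], [0, 0, 1]].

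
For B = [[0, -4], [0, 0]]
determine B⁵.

[[0, 0], [0, 0]]

B is strictly triangular, hence nilpotent: B² = 0, so B⁵ = 0.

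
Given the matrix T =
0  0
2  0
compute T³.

[[0, 0], [0, 0]]

T² = [[0, 0], [0, 0]]
T³ = [[0, 0], [0, 0]]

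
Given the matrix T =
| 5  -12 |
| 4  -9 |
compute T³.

[[77, -156], [52, -105]]

tr T = -4 and det T = 3, so the characteristic polynomial is λ² − (-4)λ + (3) with roots -3 and -1.
Eigenvectors give P = [[-3, 2], [-2, 1]] with P⁻¹ = [[1, -2], [2, -3]], and T = P·diag(-3, -1)·P⁻¹.
Then T³ = P·diag(-27, -1)·P⁻¹ = [[81, -2], [54, -1]] · [[1, -2], [2, -3]] = [[77, -156], [52, -105]].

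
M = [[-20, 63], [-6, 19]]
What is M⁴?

tr M = -1 and det M = -2, so the characteristic polynomial is λ² − (-1)λ + (-2) with roots 1 and -2.
Eigenvectors give P = [[-3, 7], [-1, 2]] with P⁻¹ = [[2, -7], [1, -3]], and M = P·diag(1, -2)·P⁻¹.
Then M⁴ = P·diag(1, 16)·P⁻¹ = [[-3, 112], [-1, 32]] · [[2, -7], [1, -3]] = [[106, -315], [30, -89]].

[[106, -315], [30, -89]]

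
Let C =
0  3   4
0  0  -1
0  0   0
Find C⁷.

[[0, 0, 0], [0, 0, 0], [0, 0, 0]]

C is strictly triangular, hence nilpotent: C³ = 0, so C⁷ = 0.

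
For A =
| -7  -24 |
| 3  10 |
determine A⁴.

tr A = 3 and det A = 2, so the characteristic polynomial is λ² − (3)λ + (2) with roots 1 and 2.
Eigenvectors give P = [[-3, -8], [1, 3]] with P⁻¹ = [[-3, -8], [1, 3]], and A = P·diag(1, 2)·P⁻¹.
Then A⁴ = P·diag(1, 16)·P⁻¹ = [[-3, -128], [1, 48]] · [[-3, -8], [1, 3]] = [[-119, -360], [45, 136]].

[[-119, -360], [45, 136]]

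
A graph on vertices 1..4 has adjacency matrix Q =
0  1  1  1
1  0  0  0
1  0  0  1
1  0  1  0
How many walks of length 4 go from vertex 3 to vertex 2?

The number of length-4 walks from vertex 3 to vertex 2 is entry (3,2) of Q⁴, where Q is the adjacency matrix.
Q² = [[3, 0, 1, 1], [0, 1, 1, 1], [1, 1, 2, 1], [1, 1, 1, 2]]
Q³ = [[2, 3, 4, 4], [3, 0, 1, 1], [4, 1, 2, 3], [4, 1, 3, 2]]
Q⁴ = [[11, 2, 6, 6], [2, 3, 4, 4], [6, 4, 7, 6], [6, 4, 6, 7]]

4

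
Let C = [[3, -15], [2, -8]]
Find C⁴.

tr C = -5 and det C = 6, so the characteristic polynomial is λ² − (-5)λ + (6) with roots -2 and -3.
Eigenvectors give P = [[-3, -5], [-1, -2]] with P⁻¹ = [[-2, 5], [1, -3]], and C = P·diag(-2, -3)·P⁻¹.
Then C⁴ = P·diag(16, 81)·P⁻¹ = [[-48, -405], [-16, -162]] · [[-2, 5], [1, -3]] = [[-309, 975], [-130, 406]].

[[-309, 975], [-130, 406]]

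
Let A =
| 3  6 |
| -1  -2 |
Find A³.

A² = A (a projection; rank 1, trace 1), so A³ = A.

[[3, 6], [-1, -2]]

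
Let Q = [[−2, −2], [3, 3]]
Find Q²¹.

[[−2, −2], [3, 3]]

Q² = Q (a projection; rank 1, trace 1), so Q²¹ = Q.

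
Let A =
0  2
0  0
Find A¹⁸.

A is strictly triangular, hence nilpotent: A² = 0, so A¹⁸ = 0.

[[0, 0], [0, 0]]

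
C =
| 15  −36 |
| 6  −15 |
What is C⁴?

[[81, 0], [0, 81]]

tr C = 0 and det C = −9, so the characteristic polynomial is λ² − (0)λ + (−9) with roots −3 and 3.
Eigenvectors give P = [[2, −3], [1, −1]] with P⁻¹ = [[−1, 3], [−1, 2]], and C = P·diag(−3, 3)·P⁻¹.
Then C⁴ = P·diag(81, 81)·P⁻¹ = [[162, −243], [81, −81]] · [[−1, 3], [−1, 2]] = [[81, 0], [0, 81]].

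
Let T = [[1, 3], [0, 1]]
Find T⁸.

T = I + N where N = [[0, 3], [0, 0]] is strictly upper-triangular, so N² = 0.
(I + N)⁸ = I + 8·N = [[1, 24], [0, 1]].

[[1, 24], [0, 1]]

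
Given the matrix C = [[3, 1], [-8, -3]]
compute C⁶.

[[1, 0], [0, 1]]

C² = I (check: tr C = 0 and det C = -1), so C⁶ = I since 6 is even.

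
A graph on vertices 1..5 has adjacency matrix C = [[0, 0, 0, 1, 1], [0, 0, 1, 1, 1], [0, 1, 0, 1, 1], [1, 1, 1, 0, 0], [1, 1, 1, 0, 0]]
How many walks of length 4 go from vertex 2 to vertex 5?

The number of length-4 walks from vertex 2 to vertex 5 is entry (2,5) of C⁴, where C is the adjacency matrix.
C² = [[2, 2, 2, 0, 0], [2, 3, 2, 1, 1], [2, 2, 3, 1, 1], [0, 1, 1, 3, 3], [0, 1, 1, 3, 3]]
C³ = [[0, 2, 2, 6, 6], [2, 4, 5, 7, 7], [2, 5, 4, 7, 7], [6, 7, 7, 2, 2], [6, 7, 7, 2, 2]]
C⁴ = [[12, 14, 14, 4, 4], [14, 19, 18, 11, 11], [14, 18, 19, 11, 11], [4, 11, 11, 20, 20], [4, 11, 11, 20, 20]]

11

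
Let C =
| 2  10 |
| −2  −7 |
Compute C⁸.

tr C = −5 and det C = 6, so the characteristic polynomial is λ² − (−5)λ + (6) with roots −3 and −2.
Eigenvectors give P = [[2, −5], [−1, 2]] with P⁻¹ = [[−2, −5], [−1, −2]], and C = P·diag(−3, −2)·P⁻¹.
Then C⁸ = P·diag(6561, 256)·P⁻¹ = [[13122, −1280], [−6561, 512]] · [[−2, −5], [−1, −2]] = [[−24964, −63050], [12610, 31781]].

[[−24964, −63050], [12610, 31781]]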